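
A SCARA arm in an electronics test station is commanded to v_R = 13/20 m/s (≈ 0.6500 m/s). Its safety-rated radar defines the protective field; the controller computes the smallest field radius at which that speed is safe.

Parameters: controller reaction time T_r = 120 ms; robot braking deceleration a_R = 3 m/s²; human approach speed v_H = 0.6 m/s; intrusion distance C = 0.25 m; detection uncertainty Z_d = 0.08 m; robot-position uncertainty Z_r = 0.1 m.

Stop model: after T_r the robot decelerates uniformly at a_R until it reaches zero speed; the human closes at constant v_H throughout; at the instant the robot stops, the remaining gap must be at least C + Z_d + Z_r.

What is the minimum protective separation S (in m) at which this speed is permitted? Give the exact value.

stop time T_s = (13/20)/3 = 0.2167 s
robot in T_r: 0.6500·0.1200 = 0.0780 m
robot covers 0.6500·0.2167 − ½·3.0000·0.2167² = 0.0704 m while stopping
person approaches 0.6000·(0.1200+0.2167) = 0.2020 m
C+Z_d+Z_r = 0.2500+0.0800+0.1000 = 0.4300 m
S_min ≈ 0.0780+0.0704+0.2020+0.4300  ⇒  S_min = 1873/2400 m

S_min = 1873/2400 m = 0.7804 m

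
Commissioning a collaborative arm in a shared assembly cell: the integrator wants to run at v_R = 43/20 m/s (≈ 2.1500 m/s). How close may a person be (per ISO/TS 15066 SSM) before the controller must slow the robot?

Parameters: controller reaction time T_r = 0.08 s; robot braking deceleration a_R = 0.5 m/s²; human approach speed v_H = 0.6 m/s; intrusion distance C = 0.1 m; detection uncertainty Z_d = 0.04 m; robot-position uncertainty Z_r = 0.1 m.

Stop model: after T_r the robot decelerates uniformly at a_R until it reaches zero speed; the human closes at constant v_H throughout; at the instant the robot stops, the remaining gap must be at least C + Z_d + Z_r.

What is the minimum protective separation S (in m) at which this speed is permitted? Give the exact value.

stop time T_s = (43/20)/(1/2) = 4.3000 s
reaction-phase robot travel = 2.1500·0.0800 = 0.1720 m
robot under decel: 2.1500²/(2·0.5000) = 4.6225 m
human closes 0.6000·4.3800 = 2.6280 m
residual clearance needed = 0.1000+0.0400+0.1000 = 0.2400 m
S_min ≈ 0.1720+4.6225+2.6280+0.2400  ⇒  S_min = 613/80 m

S_min = 613/80 m = 7.6625 m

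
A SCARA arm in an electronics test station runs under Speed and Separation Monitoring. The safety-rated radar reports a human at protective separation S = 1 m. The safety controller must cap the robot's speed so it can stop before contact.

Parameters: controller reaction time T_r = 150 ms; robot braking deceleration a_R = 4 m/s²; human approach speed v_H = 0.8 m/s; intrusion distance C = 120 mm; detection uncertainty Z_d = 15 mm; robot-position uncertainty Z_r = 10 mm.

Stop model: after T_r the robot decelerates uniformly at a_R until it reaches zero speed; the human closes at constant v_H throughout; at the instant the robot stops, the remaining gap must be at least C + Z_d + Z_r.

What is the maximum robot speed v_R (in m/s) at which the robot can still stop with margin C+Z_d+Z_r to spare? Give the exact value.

v_R_max = 7/5 m/s = 1.4000 m/s

at the boundary: (1/8)·v² + (7/20)·v + (-147/200) = 0
  disc = (7/20)² − 4·(1/8)·(-147/200) = 49/100 ; √disc = 7/10
  v_R = (−(7/20) + 7/10) / (2·(1/8)) = 7/5 m/s
check:
T_s = v_R/a_R = (7/5)/4 = 0.3500 s
robot in T_r: 1.4000·0.1500 = 0.2100 m
braking distance = 1.4000²/(2·4.0000) = 0.2450 m
person approaches 0.8000·(0.1500+0.3500) = 0.4000 m
C+Z_d+Z_r = 0.1200+0.0150+0.0100 = 0.1450 m
sum ≈ 0.2100+0.2450+0.4000+0.1450 ≈ 1.0000 m = S ✓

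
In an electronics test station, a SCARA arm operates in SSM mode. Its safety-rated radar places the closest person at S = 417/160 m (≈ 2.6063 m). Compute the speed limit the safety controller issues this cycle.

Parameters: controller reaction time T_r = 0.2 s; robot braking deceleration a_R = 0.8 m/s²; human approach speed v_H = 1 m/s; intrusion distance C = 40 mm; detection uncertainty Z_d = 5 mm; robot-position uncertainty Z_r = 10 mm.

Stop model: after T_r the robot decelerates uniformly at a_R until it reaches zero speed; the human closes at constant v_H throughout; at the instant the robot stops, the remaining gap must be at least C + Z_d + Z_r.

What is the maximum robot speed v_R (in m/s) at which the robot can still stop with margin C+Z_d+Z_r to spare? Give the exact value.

collect terms ⇒ (5/8)·v_R² + (29/20)·v_R + (-1881/800) = 0
  disc = (29/20)² − 4·(5/8)·(-1881/800) = 12769/1600 ; √disc = 113/40
  v_R = (−(29/20) + 113/40) / (2·(5/8)) = 11/10 m/s
check:
T_s = v_R/a_R = (11/10)/(4/5) = 1.3750 s
robot in T_r: 1.1000·0.2000 = 0.2200 m
braking distance = 1.1000²/(2·0.8000) = 0.7562 m
person approaches 1.0000·(0.2000+1.3750) = 1.5750 m
margins: 0.0400+0.0050+0.0100 = 0.0550 m
sum ≈ 0.2200+0.7562+1.5750+0.0550 ≈ 2.6063 m = S ✓

v_R_max = 11/10 m/s = 1.1000 m/s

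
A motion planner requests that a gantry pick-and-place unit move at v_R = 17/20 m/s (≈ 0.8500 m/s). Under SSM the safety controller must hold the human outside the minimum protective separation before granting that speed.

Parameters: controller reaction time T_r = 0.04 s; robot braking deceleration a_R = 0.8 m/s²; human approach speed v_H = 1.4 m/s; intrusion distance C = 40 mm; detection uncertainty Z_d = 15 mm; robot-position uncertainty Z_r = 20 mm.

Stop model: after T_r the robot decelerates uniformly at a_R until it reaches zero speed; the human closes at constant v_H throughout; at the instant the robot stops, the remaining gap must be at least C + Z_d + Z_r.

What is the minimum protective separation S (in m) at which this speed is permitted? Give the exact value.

stop time T_s = (17/20)/(4/5) = 1.0625 s
robot in T_r: 0.8500·0.0400 = 0.0340 m
braking distance = 0.8500²/(2·0.8000) = 0.4516 m
human closes 1.4000·1.1025 = 1.5435 m
margins: 0.0400+0.0150+0.0200 = 0.0750 m
S_min ≈ 0.0340+0.4516+1.5435+0.0750  ⇒  S_min = 6733/3200 m

S_min = 6733/3200 m = 2.1041 m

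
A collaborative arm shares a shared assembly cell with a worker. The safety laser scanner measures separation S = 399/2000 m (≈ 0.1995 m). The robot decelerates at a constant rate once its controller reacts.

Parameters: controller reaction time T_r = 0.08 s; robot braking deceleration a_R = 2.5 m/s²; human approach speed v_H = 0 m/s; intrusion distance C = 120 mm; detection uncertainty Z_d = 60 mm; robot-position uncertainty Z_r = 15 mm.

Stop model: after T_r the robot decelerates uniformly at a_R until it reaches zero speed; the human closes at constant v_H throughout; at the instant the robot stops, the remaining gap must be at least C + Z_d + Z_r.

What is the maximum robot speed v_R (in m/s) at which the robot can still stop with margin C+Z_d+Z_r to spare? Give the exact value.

v_R_max = 1/20 m/s = 0.0500 m/s

at the boundary: (1/5)·v² + (2/25)·v + (-9/2000) = 0
  disc = (2/25)² − 4·(1/5)·(-9/2000) = 1/100 ; √disc = 1/10
  v_R = (−(2/25) + 1/10) / (2·(1/5)) = 1/20 m/s
check:
braking lasts T_s = (1/20)/(5/2) = 0.0200 s
reaction-phase robot travel = 0.0500·0.0800 = 0.0040 m
robot under decel: 0.0500²/(2·2.5000) = 0.0005 m
person approaches 0.0000·(0.0800+0.0200) = 0.0000 m
margins: 0.1200+0.0600+0.0150 = 0.1950 m
sum ≈ 0.0040+0.0005+0.0000+0.1950 ≈ 0.1995 m = S ✓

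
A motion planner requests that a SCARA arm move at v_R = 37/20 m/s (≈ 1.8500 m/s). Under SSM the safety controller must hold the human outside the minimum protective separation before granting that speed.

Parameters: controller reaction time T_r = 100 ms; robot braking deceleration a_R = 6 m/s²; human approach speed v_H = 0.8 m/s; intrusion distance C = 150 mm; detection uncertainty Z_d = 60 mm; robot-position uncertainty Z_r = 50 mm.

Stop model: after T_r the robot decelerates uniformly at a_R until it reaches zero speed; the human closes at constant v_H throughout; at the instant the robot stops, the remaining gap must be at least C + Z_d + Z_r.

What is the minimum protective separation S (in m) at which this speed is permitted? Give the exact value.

S_min = 1691/1600 m = 1.0569 m

stop time T_s = (37/20)/6 = 0.3083 s
reaction-phase robot travel = 1.8500·0.1000 = 0.1850 m
braking distance = 1.8500²/(2·6.0000) = 0.2852 m
human over T_r+T_s: 0.8000·(0.1000+0.3083) = 0.3267 m
C+Z_d+Z_r = 0.1500+0.0600+0.0500 = 0.2600 m
S_min ≈ 0.1850+0.2852+0.3267+0.2600  ⇒  S_min = 1691/1600 m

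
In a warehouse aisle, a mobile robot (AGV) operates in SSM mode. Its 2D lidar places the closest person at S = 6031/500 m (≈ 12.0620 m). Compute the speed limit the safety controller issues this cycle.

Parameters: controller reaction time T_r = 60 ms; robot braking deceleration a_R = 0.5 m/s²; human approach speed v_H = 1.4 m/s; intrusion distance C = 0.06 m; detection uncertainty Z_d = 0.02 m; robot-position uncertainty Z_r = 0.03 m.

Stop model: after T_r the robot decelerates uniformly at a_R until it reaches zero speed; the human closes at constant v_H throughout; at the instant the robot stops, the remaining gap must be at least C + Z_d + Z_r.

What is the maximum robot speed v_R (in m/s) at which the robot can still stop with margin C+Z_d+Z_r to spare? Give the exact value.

at the boundary: (1)·v² + (143/50)·v + (-2967/250) = 0
  disc = (143/50)² − 4·(1)·(-2967/250) = 139129/2500 ; √disc = 373/50
  v_R = (−(143/50) + 373/50) / (2·(1)) = 23/10 m/s
check:
braking lasts T_s = (23/10)/(1/2) = 4.6000 s
robot covers v_R·T_r = 2.3000·0.0600 = 0.1380 m before braking
robot covers 2.3000·4.6000 − ½·0.5000·4.6000² = 5.2900 m while stopping
person approaches 1.4000·(0.0600+4.6000) = 6.5240 m
margins: 0.0600+0.0200+0.0300 = 0.1100 m
sum ≈ 0.1380+5.2900+6.5240+0.1100 ≈ 12.0620 m = S ✓

v_R_max = 23/10 m/s = 2.3000 m/s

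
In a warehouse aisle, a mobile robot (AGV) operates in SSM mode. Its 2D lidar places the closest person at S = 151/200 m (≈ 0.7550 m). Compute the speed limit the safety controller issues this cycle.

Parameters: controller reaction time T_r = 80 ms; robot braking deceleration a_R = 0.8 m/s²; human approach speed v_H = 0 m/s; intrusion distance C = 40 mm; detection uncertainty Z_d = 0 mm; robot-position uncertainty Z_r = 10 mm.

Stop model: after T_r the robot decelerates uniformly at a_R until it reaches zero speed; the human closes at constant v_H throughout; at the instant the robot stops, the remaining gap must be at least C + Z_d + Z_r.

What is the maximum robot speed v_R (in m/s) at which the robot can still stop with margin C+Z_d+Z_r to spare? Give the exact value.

v_R_max = 1 m/s = 1.0000 m/s

collect terms ⇒ (5/8)·v_R² + (2/25)·v_R + (-141/200) = 0
  disc = (2/25)² − 4·(5/8)·(-141/200) = 17689/10000 ; √disc = 133/100
  v_R = (−(2/25) + 133/100) / (2·(5/8)) = 1 m/s
check:
braking lasts T_s = 1/(4/5) = 1.2500 s
reaction-phase robot travel = 1.0000·0.0800 = 0.0800 m
braking distance = 1.0000²/(2·0.8000) = 0.6250 m
person approaches 0.0000·(0.0800+1.2500) = 0.0000 m
margins: 0.0400+0.0000+0.0100 = 0.0500 m
sum ≈ 0.0800+0.6250+0.0000+0.0500 ≈ 0.7550 m = S ✓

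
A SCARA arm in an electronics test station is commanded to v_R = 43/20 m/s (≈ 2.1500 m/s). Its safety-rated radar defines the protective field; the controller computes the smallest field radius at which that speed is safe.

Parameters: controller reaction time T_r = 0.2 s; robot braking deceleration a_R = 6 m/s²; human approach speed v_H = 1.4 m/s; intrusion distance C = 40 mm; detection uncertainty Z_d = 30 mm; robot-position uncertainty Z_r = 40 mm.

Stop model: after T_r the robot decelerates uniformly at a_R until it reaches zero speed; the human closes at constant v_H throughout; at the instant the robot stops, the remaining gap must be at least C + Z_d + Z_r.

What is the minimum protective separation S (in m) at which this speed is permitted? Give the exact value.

S_min = 2731/1600 m = 1.7069 m

T_s = v_R/a_R = (43/20)/6 = 0.3583 s
reaction-phase robot travel = 2.1500·0.2000 = 0.4300 m
robot under decel: 2.1500²/(2·6.0000) = 0.3852 m
person approaches 1.4000·(0.2000+0.3583) = 0.7817 m
residual clearance needed = 0.0400+0.0300+0.0400 = 0.1100 m
S_min ≈ 0.4300+0.3852+0.7817+0.1100  ⇒  S_min = 2731/1600 m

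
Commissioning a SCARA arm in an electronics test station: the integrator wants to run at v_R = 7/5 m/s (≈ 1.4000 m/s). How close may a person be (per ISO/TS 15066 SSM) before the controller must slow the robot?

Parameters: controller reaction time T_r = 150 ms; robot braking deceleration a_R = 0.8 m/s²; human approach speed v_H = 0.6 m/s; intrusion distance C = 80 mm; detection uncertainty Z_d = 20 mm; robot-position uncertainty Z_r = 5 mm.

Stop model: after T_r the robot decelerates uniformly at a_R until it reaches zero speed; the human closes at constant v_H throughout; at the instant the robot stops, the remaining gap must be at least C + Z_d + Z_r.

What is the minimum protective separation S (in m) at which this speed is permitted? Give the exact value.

braking lasts T_s = (7/5)/(4/5) = 1.7500 s
robot in T_r: 1.4000·0.1500 = 0.2100 m
robot covers 1.4000·1.7500 − ½·0.8000·1.7500² = 1.2250 m while stopping
human closes 0.6000·1.9000 = 1.1400 m
C+Z_d+Z_r = 0.0800+0.0200+0.0050 = 0.1050 m
S_min ≈ 0.2100+1.2250+1.1400+0.1050  ⇒  S_min = 67/25 m

S_min = 67/25 m = 2.6800 m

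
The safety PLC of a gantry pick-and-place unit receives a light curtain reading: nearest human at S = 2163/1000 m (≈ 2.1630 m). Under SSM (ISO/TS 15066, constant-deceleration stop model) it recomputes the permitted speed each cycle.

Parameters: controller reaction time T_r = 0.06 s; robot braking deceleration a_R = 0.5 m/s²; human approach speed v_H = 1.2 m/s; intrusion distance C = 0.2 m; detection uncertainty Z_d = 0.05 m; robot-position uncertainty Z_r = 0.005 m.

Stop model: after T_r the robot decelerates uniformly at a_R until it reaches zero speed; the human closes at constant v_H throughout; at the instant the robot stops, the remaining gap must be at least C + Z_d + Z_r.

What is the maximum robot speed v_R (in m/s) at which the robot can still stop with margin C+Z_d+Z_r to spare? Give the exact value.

collect terms ⇒ (1)·v_R² + (123/50)·v_R + (-459/250) = 0
  disc = (123/50)² − 4·(1)·(-459/250) = 33489/2500 ; √disc = 183/50
  v_R = (−(123/50) + 183/50) / (2·(1)) = 3/5 m/s
check:
braking lasts T_s = (3/5)/(1/2) = 1.2000 s
robot covers v_R·T_r = 0.6000·0.0600 = 0.0360 m before braking
braking distance = 0.6000²/(2·0.5000) = 0.3600 m
person approaches 1.2000·(0.0600+1.2000) = 1.5120 m
margins: 0.2000+0.0500+0.0050 = 0.2550 m
sum ≈ 0.0360+0.3600+1.5120+0.2550 ≈ 2.1630 m = S ✓

v_R_max = 3/5 m/s = 0.6000 m/s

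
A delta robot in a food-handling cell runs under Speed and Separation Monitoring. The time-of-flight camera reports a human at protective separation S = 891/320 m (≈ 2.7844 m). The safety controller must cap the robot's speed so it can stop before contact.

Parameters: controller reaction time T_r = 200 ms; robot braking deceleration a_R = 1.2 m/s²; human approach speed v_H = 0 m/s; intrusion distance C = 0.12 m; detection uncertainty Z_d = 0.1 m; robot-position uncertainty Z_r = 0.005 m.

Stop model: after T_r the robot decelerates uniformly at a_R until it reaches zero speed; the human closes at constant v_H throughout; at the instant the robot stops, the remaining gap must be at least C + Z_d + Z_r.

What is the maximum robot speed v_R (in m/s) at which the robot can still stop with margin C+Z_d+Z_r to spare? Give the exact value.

collect terms ⇒ (5/12)·v_R² + (1/5)·v_R + (-819/320) = 0
  disc = (1/5)² − 4·(5/12)·(-819/320) = 6889/1600 ; √disc = 83/40
  v_R = (−(1/5) + 83/40) / (2·(5/12)) = 9/4 m/s
check:
braking lasts T_s = (9/4)/(6/5) = 1.8750 s
robot covers v_R·T_r = 2.2500·0.2000 = 0.4500 m before braking
braking distance = 2.2500²/(2·1.2000) = 2.1094 m
human over T_r+T_s: 0.0000·(0.2000+1.8750) = 0.0000 m
C+Z_d+Z_r = 0.1200+0.1000+0.0050 = 0.2250 m
sum ≈ 0.4500+2.1094+0.0000+0.2250 ≈ 2.7844 m = S ✓

v_R_max = 9/4 m/s = 2.2500 m/s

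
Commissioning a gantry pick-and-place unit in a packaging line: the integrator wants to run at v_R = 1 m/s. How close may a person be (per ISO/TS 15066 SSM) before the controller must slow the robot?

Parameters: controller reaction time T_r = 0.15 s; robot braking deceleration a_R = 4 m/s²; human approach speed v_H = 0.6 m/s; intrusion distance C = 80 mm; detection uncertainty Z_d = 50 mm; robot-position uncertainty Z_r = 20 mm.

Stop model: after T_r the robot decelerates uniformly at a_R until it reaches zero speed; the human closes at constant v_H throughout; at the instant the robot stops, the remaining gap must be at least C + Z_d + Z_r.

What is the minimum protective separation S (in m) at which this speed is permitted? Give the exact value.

S_min = 133/200 m = 0.6650 m

braking lasts T_s = 1/4 = 0.2500 s
reaction-phase robot travel = 1.0000·0.1500 = 0.1500 m
braking distance = 1.0000²/(2·4.0000) = 0.1250 m
person approaches 0.6000·(0.1500+0.2500) = 0.2400 m
C+Z_d+Z_r = 0.0800+0.0500+0.0200 = 0.1500 m
S_min ≈ 0.1500+0.1250+0.2400+0.1500  ⇒  S_min = 133/200 m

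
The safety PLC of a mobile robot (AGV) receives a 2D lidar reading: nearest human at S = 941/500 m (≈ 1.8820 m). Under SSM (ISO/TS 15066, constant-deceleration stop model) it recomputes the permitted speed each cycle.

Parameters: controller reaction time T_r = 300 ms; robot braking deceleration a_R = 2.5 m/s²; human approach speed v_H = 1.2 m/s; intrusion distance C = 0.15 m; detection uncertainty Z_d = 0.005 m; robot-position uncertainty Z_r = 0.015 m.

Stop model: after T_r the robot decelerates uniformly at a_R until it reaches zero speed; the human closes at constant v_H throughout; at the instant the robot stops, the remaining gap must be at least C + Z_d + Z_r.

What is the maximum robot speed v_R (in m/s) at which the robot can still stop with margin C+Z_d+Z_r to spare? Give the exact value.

v_R_max = 13/10 m/s = 1.3000 m/s

collect terms ⇒ (1/5)·v_R² + (39/50)·v_R + (-169/125) = 0
  disc = (39/50)² − 4·(1/5)·(-169/125) = 169/100 ; √disc = 13/10
  v_R = (−(39/50) + 13/10) / (2·(1/5)) = 13/10 m/s
check:
T_s = v_R/a_R = (13/10)/(5/2) = 0.5200 s
reaction-phase robot travel = 1.3000·0.3000 = 0.3900 m
robot under decel: 1.3000²/(2·2.5000) = 0.3380 m
human closes 1.2000·0.8200 = 0.9840 m
C+Z_d+Z_r = 0.1500+0.0050+0.0150 = 0.1700 m
sum ≈ 0.3900+0.3380+0.9840+0.1700 ≈ 1.8820 m = S ✓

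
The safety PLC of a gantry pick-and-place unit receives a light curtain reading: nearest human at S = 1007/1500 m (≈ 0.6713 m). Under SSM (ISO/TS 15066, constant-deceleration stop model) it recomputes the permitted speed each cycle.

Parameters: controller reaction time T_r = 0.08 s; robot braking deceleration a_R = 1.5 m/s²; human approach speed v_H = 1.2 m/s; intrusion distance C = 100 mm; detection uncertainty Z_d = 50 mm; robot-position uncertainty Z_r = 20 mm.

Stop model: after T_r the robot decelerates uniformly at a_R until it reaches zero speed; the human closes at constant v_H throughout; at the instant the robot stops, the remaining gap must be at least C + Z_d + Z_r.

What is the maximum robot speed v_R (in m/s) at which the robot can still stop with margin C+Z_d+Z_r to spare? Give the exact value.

v_R_max = 2/5 m/s = 0.4000 m/s

at the boundary: (1/3)·v² + (22/25)·v + (-152/375) = 0
  disc = (22/25)² − 4·(1/3)·(-152/375) = 7396/5625 ; √disc = 86/75
  v_R = (−(22/25) + 86/75) / (2·(1/3)) = 2/5 m/s
check:
T_s = v_R/a_R = (2/5)/(3/2) = 0.2667 s
reaction-phase robot travel = 0.4000·0.0800 = 0.0320 m
braking distance = 0.4000²/(2·1.5000) = 0.0533 m
human closes 1.2000·0.3467 = 0.4160 m
residual clearance needed = 0.1000+0.0500+0.0200 = 0.1700 m
sum ≈ 0.0320+0.0533+0.4160+0.1700 ≈ 0.6713 m = S ✓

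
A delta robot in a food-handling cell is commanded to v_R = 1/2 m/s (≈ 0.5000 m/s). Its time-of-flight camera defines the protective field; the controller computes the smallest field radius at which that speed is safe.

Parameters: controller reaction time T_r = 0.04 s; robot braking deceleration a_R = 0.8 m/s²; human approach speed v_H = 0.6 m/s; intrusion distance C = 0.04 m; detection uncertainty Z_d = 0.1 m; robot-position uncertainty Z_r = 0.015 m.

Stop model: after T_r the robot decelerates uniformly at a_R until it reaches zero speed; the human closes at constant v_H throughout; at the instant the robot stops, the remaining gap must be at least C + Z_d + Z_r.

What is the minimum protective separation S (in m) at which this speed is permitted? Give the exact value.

S_min = 2921/4000 m = 0.7302 m

braking lasts T_s = (1/2)/(4/5) = 0.6250 s
reaction-phase robot travel = 0.5000·0.0400 = 0.0200 m
braking distance = 0.5000²/(2·0.8000) = 0.1562 m
person approaches 0.6000·(0.0400+0.6250) = 0.3990 m
C+Z_d+Z_r = 0.0400+0.1000+0.0150 = 0.1550 m
S_min ≈ 0.0200+0.1562+0.3990+0.1550  ⇒  S_min = 2921/4000 m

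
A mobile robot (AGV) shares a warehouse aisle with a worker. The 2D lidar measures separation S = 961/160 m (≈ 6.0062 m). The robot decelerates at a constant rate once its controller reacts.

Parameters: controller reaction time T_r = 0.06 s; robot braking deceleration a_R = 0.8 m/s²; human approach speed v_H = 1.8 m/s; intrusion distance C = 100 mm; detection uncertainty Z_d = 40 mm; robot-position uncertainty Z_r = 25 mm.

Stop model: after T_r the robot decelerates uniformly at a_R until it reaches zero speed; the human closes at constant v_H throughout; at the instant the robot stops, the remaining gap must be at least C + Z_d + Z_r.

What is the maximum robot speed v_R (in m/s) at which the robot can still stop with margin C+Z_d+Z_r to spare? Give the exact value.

v_R_max = 17/10 m/s = 1.7000 m/s

quadratic (5/8)·v² + (231/100)·v + (-22933/4000) = 0
  disc = (231/100)² − 4·(5/8)·(-22933/4000) = 786769/40000 ; √disc = 887/200
  v_R = (−(231/100) + 887/200) / (2·(5/8)) = 17/10 m/s
check:
braking lasts T_s = (17/10)/(4/5) = 2.1250 s
reaction-phase robot travel = 1.7000·0.0600 = 0.1020 m
braking distance = 1.7000²/(2·0.8000) = 1.8062 m
person approaches 1.8000·(0.0600+2.1250) = 3.9330 m
C+Z_d+Z_r = 0.1000+0.0400+0.0250 = 0.1650 m
sum ≈ 0.1020+1.8062+3.9330+0.1650 ≈ 6.0062 m = S ✓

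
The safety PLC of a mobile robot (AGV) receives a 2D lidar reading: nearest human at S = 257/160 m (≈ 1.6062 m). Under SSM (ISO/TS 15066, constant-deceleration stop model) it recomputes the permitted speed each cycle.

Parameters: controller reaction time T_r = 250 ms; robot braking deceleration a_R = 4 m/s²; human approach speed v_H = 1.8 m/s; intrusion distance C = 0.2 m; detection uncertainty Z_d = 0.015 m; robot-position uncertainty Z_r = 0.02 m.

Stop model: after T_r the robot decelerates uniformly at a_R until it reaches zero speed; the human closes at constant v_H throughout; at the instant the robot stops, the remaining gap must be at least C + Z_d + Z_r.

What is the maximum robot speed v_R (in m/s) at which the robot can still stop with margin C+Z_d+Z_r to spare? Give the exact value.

v_R_max = 11/10 m/s = 1.1000 m/s

quadratic (1/8)·v² + (7/10)·v + (-737/800) = 0
  disc = (7/10)² − 4·(1/8)·(-737/800) = 1521/1600 ; √disc = 39/40
  v_R = (−(7/10) + 39/40) / (2·(1/8)) = 11/10 m/s
check:
stop time T_s = (11/10)/4 = 0.2750 s
reaction-phase robot travel = 1.1000·0.2500 = 0.2750 m
braking distance = 1.1000²/(2·4.0000) = 0.1512 m
person approaches 1.8000·(0.2500+0.2750) = 0.9450 m
margins: 0.2000+0.0150+0.0200 = 0.2350 m
sum ≈ 0.2750+0.1512+0.9450+0.2350 ≈ 1.6062 m = S ✓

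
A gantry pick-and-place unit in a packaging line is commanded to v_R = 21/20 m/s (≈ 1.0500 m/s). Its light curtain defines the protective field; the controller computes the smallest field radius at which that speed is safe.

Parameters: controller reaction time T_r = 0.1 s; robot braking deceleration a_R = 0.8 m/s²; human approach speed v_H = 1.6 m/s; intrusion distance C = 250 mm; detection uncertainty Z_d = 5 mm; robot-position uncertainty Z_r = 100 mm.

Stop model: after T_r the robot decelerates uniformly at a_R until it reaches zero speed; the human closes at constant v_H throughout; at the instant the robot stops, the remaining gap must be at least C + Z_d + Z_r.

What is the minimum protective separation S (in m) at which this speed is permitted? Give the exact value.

stop time T_s = (21/20)/(4/5) = 1.3125 s
robot in T_r: 1.0500·0.1000 = 0.1050 m
braking distance = 1.0500²/(2·0.8000) = 0.6891 m
human over T_r+T_s: 1.6000·(0.1000+1.3125) = 2.2600 m
margins: 0.2500+0.0050+0.1000 = 0.3550 m
S_min ≈ 0.1050+0.6891+2.2600+0.3550  ⇒  S_min = 10909/3200 m

S_min = 10909/3200 m = 3.4091 m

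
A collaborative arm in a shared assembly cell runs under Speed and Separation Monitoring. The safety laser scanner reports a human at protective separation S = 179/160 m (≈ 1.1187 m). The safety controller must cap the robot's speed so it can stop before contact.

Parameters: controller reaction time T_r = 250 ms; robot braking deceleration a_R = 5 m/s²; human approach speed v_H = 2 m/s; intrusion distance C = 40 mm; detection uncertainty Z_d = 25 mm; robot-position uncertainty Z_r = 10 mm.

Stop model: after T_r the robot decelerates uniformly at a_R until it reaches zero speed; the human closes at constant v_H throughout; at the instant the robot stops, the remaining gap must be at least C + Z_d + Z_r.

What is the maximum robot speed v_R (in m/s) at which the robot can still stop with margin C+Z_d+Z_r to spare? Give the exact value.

v_R_max = 3/4 m/s = 0.7500 m/s

quadratic (1/10)·v² + (13/20)·v + (-87/160) = 0
  disc = (13/20)² − 4·(1/10)·(-87/160) = 16/25 ; √disc = 4/5
  v_R = (−(13/20) + 4/5) / (2·(1/10)) = 3/4 m/s
check:
braking lasts T_s = (3/4)/5 = 0.1500 s
robot in T_r: 0.7500·0.2500 = 0.1875 m
braking distance = 0.7500²/(2·5.0000) = 0.0563 m
human closes 2.0000·0.4000 = 0.8000 m
residual clearance needed = 0.0400+0.0250+0.0100 = 0.0750 m
sum ≈ 0.1875+0.0563+0.8000+0.0750 ≈ 1.1187 m = S ✓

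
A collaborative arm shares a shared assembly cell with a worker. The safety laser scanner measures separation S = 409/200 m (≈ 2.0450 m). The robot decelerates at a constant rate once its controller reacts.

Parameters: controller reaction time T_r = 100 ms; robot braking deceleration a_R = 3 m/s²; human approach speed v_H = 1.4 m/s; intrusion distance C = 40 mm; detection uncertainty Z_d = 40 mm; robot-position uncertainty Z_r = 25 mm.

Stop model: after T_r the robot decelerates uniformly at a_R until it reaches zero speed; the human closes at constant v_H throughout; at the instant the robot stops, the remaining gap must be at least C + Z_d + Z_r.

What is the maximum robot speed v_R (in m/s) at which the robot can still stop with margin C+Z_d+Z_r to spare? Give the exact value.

at the boundary: (1/6)·v² + (17/30)·v + (-9/5) = 0
  disc = (17/30)² − 4·(1/6)·(-9/5) = 1369/900 ; √disc = 37/30
  v_R = (−(17/30) + 37/30) / (2·(1/6)) = 2 m/s
check:
braking lasts T_s = 2/3 = 0.6667 s
robot in T_r: 2.0000·0.1000 = 0.2000 m
braking distance = 2.0000²/(2·3.0000) = 0.6667 m
human closes 1.4000·0.7667 = 1.0733 m
C+Z_d+Z_r = 0.0400+0.0400+0.0250 = 0.1050 m
sum ≈ 0.2000+0.6667+1.0733+0.1050 ≈ 2.0450 m = S ✓

v_R_max = 2 m/s = 2.0000 m/s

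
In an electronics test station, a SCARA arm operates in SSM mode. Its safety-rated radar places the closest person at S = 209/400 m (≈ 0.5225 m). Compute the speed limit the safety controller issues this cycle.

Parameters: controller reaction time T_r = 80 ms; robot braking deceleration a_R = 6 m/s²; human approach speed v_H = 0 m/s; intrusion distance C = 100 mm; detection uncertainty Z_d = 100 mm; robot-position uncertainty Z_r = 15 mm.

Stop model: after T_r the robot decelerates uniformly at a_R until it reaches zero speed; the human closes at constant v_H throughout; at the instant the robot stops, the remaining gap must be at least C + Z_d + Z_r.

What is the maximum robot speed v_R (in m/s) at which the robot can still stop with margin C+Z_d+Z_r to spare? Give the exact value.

at the boundary: (1/12)·v² + (2/25)·v + (-123/400) = 0
  disc = (2/25)² − 4·(1/12)·(-123/400) = 1089/10000 ; √disc = 33/100
  v_R = (−(2/25) + 33/100) / (2·(1/12)) = 3/2 m/s
check:
T_s = v_R/a_R = (3/2)/6 = 0.2500 s
reaction-phase robot travel = 1.5000·0.0800 = 0.1200 m
robot under decel: 1.5000²/(2·6.0000) = 0.1875 m
human closes 0.0000·0.3300 = 0.0000 m
residual clearance needed = 0.1000+0.1000+0.0150 = 0.2150 m
sum ≈ 0.1200+0.1875+0.0000+0.2150 ≈ 0.5225 m = S ✓

v_R_max = 3/2 m/s = 1.5000 m/s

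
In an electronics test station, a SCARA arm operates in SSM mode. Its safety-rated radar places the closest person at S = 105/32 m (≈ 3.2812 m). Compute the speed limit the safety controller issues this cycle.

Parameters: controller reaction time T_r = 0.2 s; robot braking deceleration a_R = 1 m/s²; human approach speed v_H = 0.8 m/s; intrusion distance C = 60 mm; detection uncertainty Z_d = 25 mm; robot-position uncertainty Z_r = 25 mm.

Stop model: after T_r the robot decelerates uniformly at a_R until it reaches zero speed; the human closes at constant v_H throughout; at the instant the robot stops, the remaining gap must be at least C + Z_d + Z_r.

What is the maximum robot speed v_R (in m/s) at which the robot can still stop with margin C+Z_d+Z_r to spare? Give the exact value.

quadratic (1/2)·v² + (1)·v + (-2409/800) = 0
  disc = (1)² − 4·(1/2)·(-2409/800) = 2809/400 ; √disc = 53/20
  v_R = (−(1) + 53/20) / (2·(1/2)) = 33/20 m/s
check:
stop time T_s = (33/20)/1 = 1.6500 s
robot covers v_R·T_r = 1.6500·0.2000 = 0.3300 m before braking
robot under decel: 1.6500²/(2·1.0000) = 1.3613 m
human closes 0.8000·1.8500 = 1.4800 m
residual clearance needed = 0.0600+0.0250+0.0250 = 0.1100 m
sum ≈ 0.3300+1.3613+1.4800+0.1100 ≈ 3.2812 m = S ✓

v_R_max = 33/20 m/s = 1.6500 m/s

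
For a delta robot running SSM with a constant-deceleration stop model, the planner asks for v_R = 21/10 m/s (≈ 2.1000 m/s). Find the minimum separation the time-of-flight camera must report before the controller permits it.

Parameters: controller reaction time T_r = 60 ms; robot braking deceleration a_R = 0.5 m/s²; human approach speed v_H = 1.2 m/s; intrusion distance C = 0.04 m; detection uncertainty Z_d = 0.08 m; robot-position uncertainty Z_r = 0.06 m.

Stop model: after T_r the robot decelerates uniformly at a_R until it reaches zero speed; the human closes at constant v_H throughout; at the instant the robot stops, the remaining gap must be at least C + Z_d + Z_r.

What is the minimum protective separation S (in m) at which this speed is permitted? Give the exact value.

S_min = 2457/250 m = 9.8280 m

T_s = v_R/a_R = (21/10)/(1/2) = 4.2000 s
robot covers v_R·T_r = 2.1000·0.0600 = 0.1260 m before braking
braking distance = 2.1000²/(2·0.5000) = 4.4100 m
person approaches 1.2000·(0.0600+4.2000) = 5.1120 m
C+Z_d+Z_r = 0.0400+0.0800+0.0600 = 0.1800 m
S_min ≈ 0.1260+4.4100+5.1120+0.1800  ⇒  S_min = 2457/250 m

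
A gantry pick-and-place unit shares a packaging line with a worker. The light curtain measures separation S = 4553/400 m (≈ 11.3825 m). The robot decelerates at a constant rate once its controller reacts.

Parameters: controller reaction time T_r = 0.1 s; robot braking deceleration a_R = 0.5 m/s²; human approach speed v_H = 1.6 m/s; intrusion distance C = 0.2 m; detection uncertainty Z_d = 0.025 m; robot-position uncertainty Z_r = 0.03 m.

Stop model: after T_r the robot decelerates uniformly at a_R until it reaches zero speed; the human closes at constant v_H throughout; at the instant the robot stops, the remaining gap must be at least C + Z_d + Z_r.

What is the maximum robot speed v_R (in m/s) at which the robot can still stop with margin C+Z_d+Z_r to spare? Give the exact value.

v_R_max = 41/20 m/s = 2.0500 m/s

collect terms ⇒ (1)·v_R² + (33/10)·v_R + (-4387/400) = 0
  disc = (33/10)² − 4·(1)·(-4387/400) = 1369/25 ; √disc = 37/5
  v_R = (−(33/10) + 37/5) / (2·(1)) = 41/20 m/s
check:
T_s = v_R/a_R = (41/20)/(1/2) = 4.1000 s
reaction-phase robot travel = 2.0500·0.1000 = 0.2050 m
robot under decel: 2.0500²/(2·0.5000) = 4.2025 m
human over T_r+T_s: 1.6000·(0.1000+4.1000) = 6.7200 m
margins: 0.2000+0.0250+0.0300 = 0.2550 m
sum ≈ 0.2050+4.2025+6.7200+0.2550 ≈ 11.3825 m = S ✓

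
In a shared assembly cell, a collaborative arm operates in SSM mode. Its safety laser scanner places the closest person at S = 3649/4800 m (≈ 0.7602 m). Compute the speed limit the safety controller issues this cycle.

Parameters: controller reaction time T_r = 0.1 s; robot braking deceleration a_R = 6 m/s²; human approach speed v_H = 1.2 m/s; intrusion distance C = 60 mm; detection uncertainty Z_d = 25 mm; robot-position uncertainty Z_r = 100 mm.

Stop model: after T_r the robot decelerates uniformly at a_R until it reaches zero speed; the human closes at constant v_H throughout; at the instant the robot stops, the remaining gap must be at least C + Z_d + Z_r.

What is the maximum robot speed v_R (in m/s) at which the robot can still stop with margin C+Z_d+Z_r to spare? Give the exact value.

quadratic (1/12)·v² + (3/10)·v + (-437/960) = 0
  disc = (3/10)² − 4·(1/12)·(-437/960) = 3481/14400 ; √disc = 59/120
  v_R = (−(3/10) + 59/120) / (2·(1/12)) = 23/20 m/s
check:
stop time T_s = (23/20)/6 = 0.1917 s
robot covers v_R·T_r = 1.1500·0.1000 = 0.1150 m before braking
braking distance = 1.1500²/(2·6.0000) = 0.1102 m
human over T_r+T_s: 1.2000·(0.1000+0.1917) = 0.3500 m
margins: 0.0600+0.0250+0.1000 = 0.1850 m
sum ≈ 0.1150+0.1102+0.3500+0.1850 ≈ 0.7602 m = S ✓

v_R_max = 23/20 m/s = 1.1500 m/s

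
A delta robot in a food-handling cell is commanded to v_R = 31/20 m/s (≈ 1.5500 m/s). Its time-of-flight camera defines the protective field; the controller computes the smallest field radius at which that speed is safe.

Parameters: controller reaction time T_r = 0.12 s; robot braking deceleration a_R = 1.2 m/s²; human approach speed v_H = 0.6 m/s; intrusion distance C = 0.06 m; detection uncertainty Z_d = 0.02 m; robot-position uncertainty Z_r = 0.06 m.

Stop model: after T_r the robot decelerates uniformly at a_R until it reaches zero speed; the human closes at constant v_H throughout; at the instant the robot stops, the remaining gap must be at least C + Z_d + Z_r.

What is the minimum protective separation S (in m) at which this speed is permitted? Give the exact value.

stop time T_s = (31/20)/(6/5) = 1.2917 s
reaction-phase robot travel = 1.5500·0.1200 = 0.1860 m
braking distance = 1.5500²/(2·1.2000) = 1.0010 m
person approaches 0.6000·(0.1200+1.2917) = 0.8470 m
C+Z_d+Z_r = 0.0600+0.0200+0.0600 = 0.1400 m
S_min ≈ 0.1860+1.0010+0.8470+0.1400  ⇒  S_min = 52177/24000 m

S_min = 52177/24000 m = 2.1740 m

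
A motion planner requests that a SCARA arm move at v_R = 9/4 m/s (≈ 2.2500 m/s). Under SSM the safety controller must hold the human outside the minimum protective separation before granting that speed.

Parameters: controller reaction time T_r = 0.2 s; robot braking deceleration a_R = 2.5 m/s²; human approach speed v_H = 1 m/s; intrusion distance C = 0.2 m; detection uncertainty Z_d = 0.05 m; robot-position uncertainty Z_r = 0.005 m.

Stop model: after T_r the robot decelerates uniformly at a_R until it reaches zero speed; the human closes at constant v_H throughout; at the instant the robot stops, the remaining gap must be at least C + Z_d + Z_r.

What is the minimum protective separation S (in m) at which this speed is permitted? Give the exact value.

T_s = v_R/a_R = (9/4)/(5/2) = 0.9000 s
robot covers v_R·T_r = 2.2500·0.2000 = 0.4500 m before braking
robot under decel: 2.2500²/(2·2.5000) = 1.0125 m
human closes 1.0000·1.1000 = 1.1000 m
C+Z_d+Z_r = 0.2000+0.0500+0.0050 = 0.2550 m
S_min ≈ 0.4500+1.0125+1.1000+0.2550  ⇒  S_min = 1127/400 m

S_min = 1127/400 m = 2.8175 m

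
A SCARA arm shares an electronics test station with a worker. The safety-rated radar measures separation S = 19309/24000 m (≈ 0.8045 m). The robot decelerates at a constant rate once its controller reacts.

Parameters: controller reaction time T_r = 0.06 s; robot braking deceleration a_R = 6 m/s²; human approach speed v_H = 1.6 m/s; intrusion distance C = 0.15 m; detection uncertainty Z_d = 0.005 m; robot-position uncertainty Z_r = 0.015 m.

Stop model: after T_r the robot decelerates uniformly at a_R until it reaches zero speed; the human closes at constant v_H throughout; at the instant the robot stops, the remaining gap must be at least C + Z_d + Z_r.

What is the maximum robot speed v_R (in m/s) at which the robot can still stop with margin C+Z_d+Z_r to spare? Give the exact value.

quadratic (1/12)·v² + (49/150)·v + (-517/960) = 0
  disc = (49/150)² − 4·(1/12)·(-517/960) = 11449/40000 ; √disc = 107/200
  v_R = (−(49/150) + 107/200) / (2·(1/12)) = 5/4 m/s
check:
T_s = v_R/a_R = (5/4)/6 = 0.2083 s
robot covers v_R·T_r = 1.2500·0.0600 = 0.0750 m before braking
robot under decel: 1.2500²/(2·6.0000) = 0.1302 m
human over T_r+T_s: 1.6000·(0.0600+0.2083) = 0.4293 m
residual clearance needed = 0.1500+0.0050+0.0150 = 0.1700 m
sum ≈ 0.0750+0.1302+0.4293+0.1700 ≈ 0.8045 m = S ✓

v_R_max = 5/4 m/s = 1.2500 m/s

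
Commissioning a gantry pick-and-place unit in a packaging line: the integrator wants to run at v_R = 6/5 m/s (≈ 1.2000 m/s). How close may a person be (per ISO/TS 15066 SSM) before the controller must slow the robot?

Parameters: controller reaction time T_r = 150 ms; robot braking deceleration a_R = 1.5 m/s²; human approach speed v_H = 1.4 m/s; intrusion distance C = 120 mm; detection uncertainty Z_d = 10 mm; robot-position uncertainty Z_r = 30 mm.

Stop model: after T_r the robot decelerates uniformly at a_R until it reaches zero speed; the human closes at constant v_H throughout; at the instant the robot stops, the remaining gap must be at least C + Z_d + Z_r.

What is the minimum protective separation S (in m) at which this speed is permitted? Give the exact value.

stop time T_s = (6/5)/(3/2) = 0.8000 s
robot in T_r: 1.2000·0.1500 = 0.1800 m
robot covers 1.2000·0.8000 − ½·1.5000·0.8000² = 0.4800 m while stopping
human closes 1.4000·0.9500 = 1.3300 m
C+Z_d+Z_r = 0.1200+0.0100+0.0300 = 0.1600 m
S_min ≈ 0.1800+0.4800+1.3300+0.1600  ⇒  S_min = 43/20 m

S_min = 43/20 m = 2.1500 m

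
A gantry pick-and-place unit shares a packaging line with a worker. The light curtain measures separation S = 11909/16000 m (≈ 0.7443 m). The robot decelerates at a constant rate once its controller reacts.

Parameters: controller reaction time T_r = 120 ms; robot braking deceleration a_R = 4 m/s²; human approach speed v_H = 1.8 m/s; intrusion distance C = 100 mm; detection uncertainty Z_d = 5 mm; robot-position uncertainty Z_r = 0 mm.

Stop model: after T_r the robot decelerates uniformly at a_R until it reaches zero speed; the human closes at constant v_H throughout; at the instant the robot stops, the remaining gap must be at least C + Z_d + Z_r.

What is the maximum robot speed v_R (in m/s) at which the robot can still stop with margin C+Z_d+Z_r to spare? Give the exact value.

v_R_max = 13/20 m/s = 0.6500 m/s

at the boundary: (1/8)·v² + (57/100)·v + (-6773/16000) = 0
  disc = (57/100)² − 4·(1/8)·(-6773/16000) = 85849/160000 ; √disc = 293/400
  v_R = (−(57/100) + 293/400) / (2·(1/8)) = 13/20 m/s
check:
stop time T_s = (13/20)/4 = 0.1625 s
robot covers v_R·T_r = 0.6500·0.1200 = 0.0780 m before braking
robot covers 0.6500·0.1625 − ½·4.0000·0.1625² = 0.0528 m while stopping
person approaches 1.8000·(0.1200+0.1625) = 0.5085 m
C+Z_d+Z_r = 0.1000+0.0050+0.0000 = 0.1050 m
sum ≈ 0.0780+0.0528+0.5085+0.1050 ≈ 0.7443 m = S ✓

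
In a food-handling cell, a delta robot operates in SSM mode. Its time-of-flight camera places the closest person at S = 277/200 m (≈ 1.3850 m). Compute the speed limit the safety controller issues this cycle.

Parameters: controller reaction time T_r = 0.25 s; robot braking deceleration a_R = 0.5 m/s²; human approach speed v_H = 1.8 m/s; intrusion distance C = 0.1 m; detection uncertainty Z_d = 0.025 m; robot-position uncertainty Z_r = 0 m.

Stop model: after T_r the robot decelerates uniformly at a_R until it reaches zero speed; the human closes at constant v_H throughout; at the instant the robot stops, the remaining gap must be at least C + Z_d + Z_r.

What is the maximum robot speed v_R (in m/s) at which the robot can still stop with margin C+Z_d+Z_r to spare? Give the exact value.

v_R_max = 1/5 m/s = 0.2000 m/s

at the boundary: (1)·v² + (77/20)·v + (-81/100) = 0
  disc = (77/20)² − 4·(1)·(-81/100) = 289/16 ; √disc = 17/4
  v_R = (−(77/20) + 17/4) / (2·(1)) = 1/5 m/s
check:
T_s = v_R/a_R = (1/5)/(1/2) = 0.4000 s
reaction-phase robot travel = 0.2000·0.2500 = 0.0500 m
braking distance = 0.2000²/(2·0.5000) = 0.0400 m
person approaches 1.8000·(0.2500+0.4000) = 1.1700 m
residual clearance needed = 0.1000+0.0250+0.0000 = 0.1250 m
sum ≈ 0.0500+0.0400+1.1700+0.1250 ≈ 1.3850 m = S ✓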